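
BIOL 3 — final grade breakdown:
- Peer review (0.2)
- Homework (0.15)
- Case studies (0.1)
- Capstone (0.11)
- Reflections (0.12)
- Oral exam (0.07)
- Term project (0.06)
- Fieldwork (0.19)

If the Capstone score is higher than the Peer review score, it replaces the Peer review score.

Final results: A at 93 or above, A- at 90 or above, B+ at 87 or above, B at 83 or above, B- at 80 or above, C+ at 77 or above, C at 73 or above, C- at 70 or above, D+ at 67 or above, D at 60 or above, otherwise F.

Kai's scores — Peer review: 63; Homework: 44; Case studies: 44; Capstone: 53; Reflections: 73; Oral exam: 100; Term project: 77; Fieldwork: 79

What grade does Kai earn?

D

Capstone (53) ≤ Peer review (63), so Peer review stays at 63.
Weighted total:
  Peer review 63 × 0.2 = 12.6
  Homework 44 × 0.15 = 6.6
  Case studies 44 × 0.1 = 4.4
  Capstone 53 × 0.11 = 5.83
  Reflections 73 × 0.12 = 8.76
  Oral exam 100 × 0.07 = 7
  Term project 77 × 0.06 = 4.62
  Fieldwork 79 × 0.19 = 15.01
Sum = 64.82
64.82 is ≥ 60 and < 67 → D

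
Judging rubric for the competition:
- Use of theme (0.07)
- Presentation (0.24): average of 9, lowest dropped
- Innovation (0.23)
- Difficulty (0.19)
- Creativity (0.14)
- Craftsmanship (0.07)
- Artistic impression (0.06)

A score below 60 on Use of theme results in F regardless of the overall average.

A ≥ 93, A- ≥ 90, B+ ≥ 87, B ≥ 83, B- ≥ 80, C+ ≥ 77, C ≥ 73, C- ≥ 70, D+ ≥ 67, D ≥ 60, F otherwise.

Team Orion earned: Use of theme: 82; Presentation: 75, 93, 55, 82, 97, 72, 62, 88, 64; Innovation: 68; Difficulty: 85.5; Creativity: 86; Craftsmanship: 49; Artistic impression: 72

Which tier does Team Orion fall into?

C

Presentation: drop 55 → average of remaining 8 = 633/8 = 79.125
Use of theme score 82 ≥ 60: minimum met.
Weighted total:
  Use of theme 82 × 0.07 = 5.74
  Presentation 79.125 × 0.24 = 18.99
  Innovation 68 × 0.23 = 15.64
  Difficulty 85.5 × 0.19 = 16.245
  Creativity 86 × 0.14 = 12.04
  Craftsmanship 49 × 0.07 = 3.43
  Artistic impression 72 × 0.06 = 4.32
Sum = 76.405
76.405 is ≥ 73 and < 77 → C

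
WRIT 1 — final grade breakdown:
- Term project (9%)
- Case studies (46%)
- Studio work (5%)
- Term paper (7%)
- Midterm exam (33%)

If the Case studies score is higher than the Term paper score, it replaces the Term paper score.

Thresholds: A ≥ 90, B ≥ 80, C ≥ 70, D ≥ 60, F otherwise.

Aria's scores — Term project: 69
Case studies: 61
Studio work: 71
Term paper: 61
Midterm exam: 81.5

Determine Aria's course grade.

D

Case studies (61) ≤ Term paper (61), so Term paper stays at 61.
Weighted total:
  Term project 69 × 0.09 = 6.21
  Case studies 61 × 0.46 = 28.06
  Studio work 71 × 0.05 = 3.55
  Term paper 61 × 0.07 = 4.27
  Midterm exam 81.5 × 0.33 = 26.895
Sum = 68.985
68.985 is ≥ 60 and < 70 → D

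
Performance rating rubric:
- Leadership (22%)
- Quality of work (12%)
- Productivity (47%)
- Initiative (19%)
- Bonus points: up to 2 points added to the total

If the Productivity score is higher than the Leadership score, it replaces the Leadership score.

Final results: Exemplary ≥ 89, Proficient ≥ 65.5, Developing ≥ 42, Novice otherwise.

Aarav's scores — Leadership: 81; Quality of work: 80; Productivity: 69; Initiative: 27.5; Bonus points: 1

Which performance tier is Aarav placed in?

Productivity (69) ≤ Leadership (81), so Leadership stays at 81.
Weighted total:
  Leadership 81 × 0.22 = 17.82
  Quality of work 80 × 0.12 = 9.6
  Productivity 69 × 0.47 = 32.43
  Initiative 27.5 × 0.19 = 5.225
Sum = 65.075
Bonus points: 65.075 + 1 = 66.075
66.075 is ≥ 65.5 and < 89 → Proficient

Proficient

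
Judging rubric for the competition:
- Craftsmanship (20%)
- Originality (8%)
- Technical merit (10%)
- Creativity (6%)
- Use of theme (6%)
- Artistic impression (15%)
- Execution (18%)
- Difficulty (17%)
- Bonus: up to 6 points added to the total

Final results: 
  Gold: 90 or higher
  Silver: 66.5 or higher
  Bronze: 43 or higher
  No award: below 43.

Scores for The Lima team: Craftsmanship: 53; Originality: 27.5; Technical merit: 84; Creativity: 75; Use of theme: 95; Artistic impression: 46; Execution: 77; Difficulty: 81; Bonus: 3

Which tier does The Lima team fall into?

Silver

Weighted total:
  Craftsmanship 53 × 0.2 = 10.6
  Originality 27.5 × 0.08 = 2.2
  Technical merit 84 × 0.1 = 8.4
  Creativity 75 × 0.06 = 4.5
  Use of theme 95 × 0.06 = 5.7
  Artistic impression 46 × 0.15 = 6.9
  Execution 77 × 0.18 = 13.86
  Difficulty 81 × 0.17 = 13.77
Sum = 65.93
Bonus: 65.93 + 3 = 68.93
68.93 is ≥ 66.5 and < 90 → Silver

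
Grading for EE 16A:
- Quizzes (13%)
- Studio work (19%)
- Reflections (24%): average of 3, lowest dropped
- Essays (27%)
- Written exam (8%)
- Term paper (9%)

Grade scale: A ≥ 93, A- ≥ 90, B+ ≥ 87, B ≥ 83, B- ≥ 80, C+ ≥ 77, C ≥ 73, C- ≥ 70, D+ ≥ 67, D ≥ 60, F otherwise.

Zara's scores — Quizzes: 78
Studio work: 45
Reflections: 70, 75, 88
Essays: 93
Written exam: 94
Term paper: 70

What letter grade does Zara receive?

Reflections: drop 70 → average of remaining 2 = 163/2 = 81.5
Weighted total:
  Quizzes 78 × 0.13 = 10.14
  Studio work 45 × 0.19 = 8.55
  Reflections 81.5 × 0.24 = 19.56
  Essays 93 × 0.27 = 25.11
  Written exam 94 × 0.08 = 7.52
  Term paper 70 × 0.09 = 6.3
Sum = 77.18
77.18 is ≥ 77 and < 80 → C+

C+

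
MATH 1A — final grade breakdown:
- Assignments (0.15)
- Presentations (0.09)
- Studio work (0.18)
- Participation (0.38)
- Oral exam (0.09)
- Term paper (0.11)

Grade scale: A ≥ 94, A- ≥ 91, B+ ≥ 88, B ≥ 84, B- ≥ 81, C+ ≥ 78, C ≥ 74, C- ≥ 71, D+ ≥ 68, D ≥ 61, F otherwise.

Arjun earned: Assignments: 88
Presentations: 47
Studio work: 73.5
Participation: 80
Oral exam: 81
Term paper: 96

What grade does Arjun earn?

Weighted total:
  Assignments 88 × 0.15 = 13.2
  Presentations 47 × 0.09 = 4.23
  Studio work 73.5 × 0.18 = 13.23
  Participation 80 × 0.38 = 30.4
  Oral exam 81 × 0.09 = 7.29
  Term paper 96 × 0.11 = 10.56
Sum = 78.91
78.91 is ≥ 78 and < 81 → C+

C+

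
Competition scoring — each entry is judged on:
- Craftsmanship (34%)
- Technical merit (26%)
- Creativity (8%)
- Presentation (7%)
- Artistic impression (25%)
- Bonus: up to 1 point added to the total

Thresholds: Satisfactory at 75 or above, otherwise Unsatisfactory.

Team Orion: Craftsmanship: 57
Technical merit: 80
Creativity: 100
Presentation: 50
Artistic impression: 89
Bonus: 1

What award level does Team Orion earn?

Weighted total:
  Craftsmanship 57 × 0.34 = 19.38
  Technical merit 80 × 0.26 = 20.8
  Creativity 100 × 0.08 = 8
  Presentation 50 × 0.07 = 3.5
  Artistic impression 89 × 0.25 = 22.25
Sum = 73.93
Bonus: 73.93 + 1 = 74.93
74.93 < 75 → Unsatisfactory

Unsatisfactory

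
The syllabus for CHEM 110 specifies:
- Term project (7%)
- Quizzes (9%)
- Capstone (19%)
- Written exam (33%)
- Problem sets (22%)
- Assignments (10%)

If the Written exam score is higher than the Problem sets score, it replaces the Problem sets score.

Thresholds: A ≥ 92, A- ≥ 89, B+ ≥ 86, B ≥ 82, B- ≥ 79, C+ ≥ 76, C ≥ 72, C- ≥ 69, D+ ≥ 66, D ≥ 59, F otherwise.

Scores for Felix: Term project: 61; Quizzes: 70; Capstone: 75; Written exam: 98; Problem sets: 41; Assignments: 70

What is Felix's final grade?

B

Written exam (98) > Problem sets (41), so Problem sets counts as 98.
Weighted total:
  Term project 61 × 0.07 = 4.27
  Quizzes 70 × 0.09 = 6.3
  Capstone 75 × 0.19 = 14.25
  Written exam 98 × 0.33 = 32.34
  Problem sets 98 × 0.22 = 21.56
  Assignments 70 × 0.1 = 7
Sum = 85.72
85.72 is ≥ 82 and < 86 → B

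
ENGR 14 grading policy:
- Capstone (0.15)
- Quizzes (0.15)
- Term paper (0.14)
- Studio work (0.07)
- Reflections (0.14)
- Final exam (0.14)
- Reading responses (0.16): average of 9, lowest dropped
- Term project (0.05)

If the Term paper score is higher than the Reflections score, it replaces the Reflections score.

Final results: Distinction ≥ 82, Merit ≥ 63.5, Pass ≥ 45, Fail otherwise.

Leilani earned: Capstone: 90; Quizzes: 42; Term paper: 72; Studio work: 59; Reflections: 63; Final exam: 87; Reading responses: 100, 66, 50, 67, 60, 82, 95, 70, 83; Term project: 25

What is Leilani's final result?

Merit

Reading responses: drop 50 → average of remaining 8 = 623/8 = 77.875
Term paper (72) > Reflections (63), so Reflections counts as 72.
Weighted total:
  Capstone 90 × 0.15 = 13.5
  Quizzes 42 × 0.15 = 6.3
  Term paper 72 × 0.14 = 10.08
  Studio work 59 × 0.07 = 4.13
  Reflections 72 × 0.14 = 10.08
  Final exam 87 × 0.14 = 12.18
  Reading responses 77.875 × 0.16 = 12.46
  Term project 25 × 0.05 = 1.25
Sum = 69.98
69.98 is ≥ 63.5 and < 82 → Merit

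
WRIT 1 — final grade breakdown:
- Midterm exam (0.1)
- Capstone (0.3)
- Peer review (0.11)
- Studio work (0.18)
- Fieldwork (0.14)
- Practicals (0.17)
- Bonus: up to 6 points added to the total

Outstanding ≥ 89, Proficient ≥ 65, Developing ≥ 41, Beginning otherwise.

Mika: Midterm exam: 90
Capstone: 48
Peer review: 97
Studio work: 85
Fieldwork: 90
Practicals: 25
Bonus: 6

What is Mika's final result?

Weighted total:
  Midterm exam 90 × 0.1 = 9
  Capstone 48 × 0.3 = 14.4
  Peer review 97 × 0.11 = 10.67
  Studio work 85 × 0.18 = 15.3
  Fieldwork 90 × 0.14 = 12.6
  Practicals 25 × 0.17 = 4.25
Sum = 66.22
Bonus: 66.22 + 6 = 72.22
72.22 is ≥ 65 and < 89 → Proficient

Proficient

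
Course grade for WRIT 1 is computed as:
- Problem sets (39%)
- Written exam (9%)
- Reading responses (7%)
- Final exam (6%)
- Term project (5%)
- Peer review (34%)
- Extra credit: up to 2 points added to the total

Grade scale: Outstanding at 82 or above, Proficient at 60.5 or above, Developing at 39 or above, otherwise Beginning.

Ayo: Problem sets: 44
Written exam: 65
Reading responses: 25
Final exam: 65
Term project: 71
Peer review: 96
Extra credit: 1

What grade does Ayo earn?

Proficient

Weighted total:
  Problem sets 44 × 0.39 = 17.16
  Written exam 65 × 0.09 = 5.85
  Reading responses 25 × 0.07 = 1.75
  Final exam 65 × 0.06 = 3.9
  Term project 71 × 0.05 = 3.55
  Peer review 96 × 0.34 = 32.64
Sum = 64.85
Extra credit: 64.85 + 1 = 65.85
65.85 is ≥ 60.5 and < 82 → Proficient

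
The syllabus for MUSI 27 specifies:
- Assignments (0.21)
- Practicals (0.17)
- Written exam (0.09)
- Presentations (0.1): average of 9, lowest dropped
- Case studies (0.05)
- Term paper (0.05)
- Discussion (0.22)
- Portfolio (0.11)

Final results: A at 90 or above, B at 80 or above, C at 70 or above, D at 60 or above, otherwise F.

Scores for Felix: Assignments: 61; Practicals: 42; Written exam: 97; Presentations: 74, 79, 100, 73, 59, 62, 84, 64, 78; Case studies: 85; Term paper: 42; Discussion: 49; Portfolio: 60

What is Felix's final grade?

D

Presentations: drop 59 → average of remaining 8 = 614/8 = 76.75
Weighted total:
  Assignments 61 × 0.21 = 12.81
  Practicals 42 × 0.17 = 7.14
  Written exam 97 × 0.09 = 8.73
  Presentations 76.75 × 0.1 = 7.675
  Case studies 85 × 0.05 = 4.25
  Term paper 42 × 0.05 = 2.1
  Discussion 49 × 0.22 = 10.78
  Portfolio 60 × 0.11 = 6.6
Sum = 60.085
60.085 is ≥ 60 and < 70 → D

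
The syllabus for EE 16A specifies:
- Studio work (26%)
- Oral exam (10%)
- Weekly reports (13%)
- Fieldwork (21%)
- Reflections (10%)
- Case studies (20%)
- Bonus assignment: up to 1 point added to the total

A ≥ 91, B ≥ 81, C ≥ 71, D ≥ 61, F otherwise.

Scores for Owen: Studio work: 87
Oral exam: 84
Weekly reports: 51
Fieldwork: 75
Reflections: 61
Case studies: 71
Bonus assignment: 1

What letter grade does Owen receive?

C

Weighted total:
  Studio work 87 × 0.26 = 22.62
  Oral exam 84 × 0.1 = 8.4
  Weekly reports 51 × 0.13 = 6.63
  Fieldwork 75 × 0.21 = 15.75
  Reflections 61 × 0.1 = 6.1
  Case studies 71 × 0.2 = 14.2
Sum = 73.7
Bonus assignment: 73.7 + 1 = 74.7
74.7 is ≥ 71 and < 81 → C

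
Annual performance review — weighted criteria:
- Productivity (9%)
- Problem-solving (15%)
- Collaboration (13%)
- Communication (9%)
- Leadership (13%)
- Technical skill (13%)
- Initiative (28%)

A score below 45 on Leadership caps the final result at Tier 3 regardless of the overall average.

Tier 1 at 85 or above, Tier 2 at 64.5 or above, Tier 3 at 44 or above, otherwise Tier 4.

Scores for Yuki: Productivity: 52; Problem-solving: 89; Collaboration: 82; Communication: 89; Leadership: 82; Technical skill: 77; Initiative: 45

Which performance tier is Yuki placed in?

Leadership score 82 ≥ 45: minimum met.
Weighted total:
  Productivity 52 × 0.09 = 4.68
  Problem-solving 89 × 0.15 = 13.35
  Collaboration 82 × 0.13 = 10.66
  Communication 89 × 0.09 = 8.01
  Leadership 82 × 0.13 = 10.66
  Technical skill 77 × 0.13 = 10.01
  Initiative 45 × 0.28 = 12.6
Sum = 69.97
69.97 is ≥ 64.5 and < 85 → Tier 2

Tier 2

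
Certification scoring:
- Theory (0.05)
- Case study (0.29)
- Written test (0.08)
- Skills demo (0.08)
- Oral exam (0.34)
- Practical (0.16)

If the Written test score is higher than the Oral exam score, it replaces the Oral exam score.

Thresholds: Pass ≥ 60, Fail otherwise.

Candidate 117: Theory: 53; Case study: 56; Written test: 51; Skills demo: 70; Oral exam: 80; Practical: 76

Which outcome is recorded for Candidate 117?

Pass

Written test (51) ≤ Oral exam (80), so Oral exam stays at 80.
Weighted total:
  Theory 53 × 0.05 = 2.65
  Case study 56 × 0.29 = 16.24
  Written test 51 × 0.08 = 4.08
  Skills demo 70 × 0.08 = 5.6
  Oral exam 80 × 0.34 = 27.2
  Practical 76 × 0.16 = 12.16
Sum = 67.93
67.93 ≥ 60 → Pass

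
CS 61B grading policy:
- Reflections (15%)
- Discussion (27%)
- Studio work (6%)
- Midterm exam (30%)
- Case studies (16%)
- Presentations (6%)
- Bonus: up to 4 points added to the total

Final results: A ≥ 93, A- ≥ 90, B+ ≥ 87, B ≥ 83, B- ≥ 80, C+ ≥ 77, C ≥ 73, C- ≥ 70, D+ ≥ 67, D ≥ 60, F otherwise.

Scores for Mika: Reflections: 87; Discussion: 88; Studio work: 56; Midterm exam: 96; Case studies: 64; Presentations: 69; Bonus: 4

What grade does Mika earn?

Weighted total:
  Reflections 87 × 0.15 = 13.05
  Discussion 88 × 0.27 = 23.76
  Studio work 56 × 0.06 = 3.36
  Midterm exam 96 × 0.3 = 28.8
  Case studies 64 × 0.16 = 10.24
  Presentations 69 × 0.06 = 4.14
Sum = 83.35
Bonus: 83.35 + 4 = 87.35
87.35 is ≥ 87 and < 90 → B+

B+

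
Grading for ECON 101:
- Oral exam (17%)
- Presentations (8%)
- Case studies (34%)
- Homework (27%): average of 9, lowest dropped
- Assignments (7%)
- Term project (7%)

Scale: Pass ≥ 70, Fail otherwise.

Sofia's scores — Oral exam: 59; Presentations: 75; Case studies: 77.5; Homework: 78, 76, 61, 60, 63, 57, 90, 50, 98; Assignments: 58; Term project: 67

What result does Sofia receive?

Homework: drop 50 → average of remaining 8 = 583/8 = 72.875
Weighted total:
  Oral exam 59 × 0.17 = 10.03
  Presentations 75 × 0.08 = 6
  Case studies 77.5 × 0.34 = 26.35
  Homework 72.875 × 0.27 = 19.67625
  Assignments 58 × 0.07 = 4.06
  Term project 67 × 0.07 = 4.69
Sum = 70.80625
70.80625 ≥ 70 → Pass

Pass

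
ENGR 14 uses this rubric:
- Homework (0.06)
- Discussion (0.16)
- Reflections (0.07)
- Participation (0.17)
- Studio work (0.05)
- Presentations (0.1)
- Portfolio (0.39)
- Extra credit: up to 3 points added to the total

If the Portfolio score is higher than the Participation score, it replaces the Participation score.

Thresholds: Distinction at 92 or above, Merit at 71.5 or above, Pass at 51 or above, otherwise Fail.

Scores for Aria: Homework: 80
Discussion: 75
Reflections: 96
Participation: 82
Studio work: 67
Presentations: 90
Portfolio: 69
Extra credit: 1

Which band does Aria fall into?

Merit

Portfolio (69) ≤ Participation (82), so Participation stays at 82.
Weighted total:
  Homework 80 × 0.06 = 4.8
  Discussion 75 × 0.16 = 12
  Reflections 96 × 0.07 = 6.72
  Participation 82 × 0.17 = 13.94
  Studio work 67 × 0.05 = 3.35
  Presentations 90 × 0.1 = 9
  Portfolio 69 × 0.39 = 26.91
Sum = 76.72
Extra credit: 76.72 + 1 = 77.72
77.72 is ≥ 71.5 and < 92 → Merit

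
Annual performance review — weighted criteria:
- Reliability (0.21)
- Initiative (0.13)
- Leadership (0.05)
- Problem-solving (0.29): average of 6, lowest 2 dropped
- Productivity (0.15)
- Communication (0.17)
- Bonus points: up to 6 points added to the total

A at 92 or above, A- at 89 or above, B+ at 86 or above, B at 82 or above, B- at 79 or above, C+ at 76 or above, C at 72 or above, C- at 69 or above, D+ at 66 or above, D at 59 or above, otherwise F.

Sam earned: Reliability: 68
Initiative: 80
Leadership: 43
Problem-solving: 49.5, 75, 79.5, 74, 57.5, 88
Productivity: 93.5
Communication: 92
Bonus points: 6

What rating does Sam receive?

Problem-solving: drop 49.5, 57.5 → average of remaining 4 = 316.5/4 = 79.125
Weighted total:
  Reliability 68 × 0.21 = 14.28
  Initiative 80 × 0.13 = 10.4
  Leadership 43 × 0.05 = 2.15
  Problem-solving 79.125 × 0.29 = 22.94625
  Productivity 93.5 × 0.15 = 14.025
  Communication 92 × 0.17 = 15.64
Sum = 79.44125
Bonus points: 79.44125 + 6 = 85.44125
85.44125 is ≥ 82 and < 86 → B

B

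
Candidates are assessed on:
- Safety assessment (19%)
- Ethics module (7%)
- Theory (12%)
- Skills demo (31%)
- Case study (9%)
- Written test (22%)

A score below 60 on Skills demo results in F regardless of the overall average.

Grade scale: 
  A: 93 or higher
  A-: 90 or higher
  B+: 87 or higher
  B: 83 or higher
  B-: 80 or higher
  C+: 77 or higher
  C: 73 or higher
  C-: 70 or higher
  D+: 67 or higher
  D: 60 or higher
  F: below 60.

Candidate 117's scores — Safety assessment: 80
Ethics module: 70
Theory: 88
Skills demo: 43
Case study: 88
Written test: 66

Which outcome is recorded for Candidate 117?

F

Skills demo score 43 < 60: minimum not met.
Weighted total:
  Safety assessment 80 × 0.19 = 15.2
  Ethics module 70 × 0.07 = 4.9
  Theory 88 × 0.12 = 10.56
  Skills demo 43 × 0.31 = 13.33
  Case study 88 × 0.09 = 7.92
  Written test 66 × 0.22 = 14.52
Sum = 66.43
Because the Skills demo minimum was not met, the result is F.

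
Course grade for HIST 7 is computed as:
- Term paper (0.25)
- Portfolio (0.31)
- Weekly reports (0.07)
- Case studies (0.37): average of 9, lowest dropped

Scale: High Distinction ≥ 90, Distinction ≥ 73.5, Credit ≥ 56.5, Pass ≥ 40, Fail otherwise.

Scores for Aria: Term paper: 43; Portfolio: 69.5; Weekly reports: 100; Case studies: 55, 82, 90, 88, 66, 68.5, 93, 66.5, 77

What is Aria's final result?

Case studies: drop 55 → average of remaining 8 = 631/8 = 78.875
Weighted total:
  Term paper 43 × 0.25 = 10.75
  Portfolio 69.5 × 0.31 = 21.545
  Weekly reports 100 × 0.07 = 7
  Case studies 78.875 × 0.37 = 29.18375
Sum = 68.47875
68.47875 is ≥ 56.5 and < 73.5 → Credit

Credit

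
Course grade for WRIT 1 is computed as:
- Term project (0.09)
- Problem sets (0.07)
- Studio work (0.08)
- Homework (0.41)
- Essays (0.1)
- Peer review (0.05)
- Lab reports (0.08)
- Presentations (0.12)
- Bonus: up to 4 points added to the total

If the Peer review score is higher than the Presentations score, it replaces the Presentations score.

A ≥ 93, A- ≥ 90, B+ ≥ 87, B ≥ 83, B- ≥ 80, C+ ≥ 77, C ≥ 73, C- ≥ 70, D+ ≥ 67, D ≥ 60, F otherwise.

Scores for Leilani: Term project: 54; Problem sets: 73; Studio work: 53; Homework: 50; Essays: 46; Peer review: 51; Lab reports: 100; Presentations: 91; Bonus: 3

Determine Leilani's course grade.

Peer review (51) ≤ Presentations (91), so Presentations stays at 91.
Weighted total:
  Term project 54 × 0.09 = 4.86
  Problem sets 73 × 0.07 = 5.11
  Studio work 53 × 0.08 = 4.24
  Homework 50 × 0.41 = 20.5
  Essays 46 × 0.1 = 4.6
  Peer review 51 × 0.05 = 2.55
  Lab reports 100 × 0.08 = 8
  Presentations 91 × 0.12 = 10.92
Sum = 60.78
Bonus: 60.78 + 3 = 63.78
63.78 is ≥ 60 and < 67 → D

D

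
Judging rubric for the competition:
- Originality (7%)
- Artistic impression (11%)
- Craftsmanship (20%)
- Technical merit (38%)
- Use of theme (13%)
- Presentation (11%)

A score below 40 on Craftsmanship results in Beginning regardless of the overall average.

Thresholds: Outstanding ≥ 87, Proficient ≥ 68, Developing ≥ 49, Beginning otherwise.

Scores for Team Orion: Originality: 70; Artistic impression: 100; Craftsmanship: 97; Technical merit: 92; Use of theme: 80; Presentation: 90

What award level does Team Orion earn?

Craftsmanship score 97 ≥ 40: minimum met.
Weighted total:
  Originality 70 × 0.07 = 4.9
  Artistic impression 100 × 0.11 = 11
  Craftsmanship 97 × 0.2 = 19.4
  Technical merit 92 × 0.38 = 34.96
  Use of theme 80 × 0.13 = 10.4
  Presentation 90 × 0.11 = 9.9
Sum = 90.56
90.56 ≥ 87 → Outstanding

Outstanding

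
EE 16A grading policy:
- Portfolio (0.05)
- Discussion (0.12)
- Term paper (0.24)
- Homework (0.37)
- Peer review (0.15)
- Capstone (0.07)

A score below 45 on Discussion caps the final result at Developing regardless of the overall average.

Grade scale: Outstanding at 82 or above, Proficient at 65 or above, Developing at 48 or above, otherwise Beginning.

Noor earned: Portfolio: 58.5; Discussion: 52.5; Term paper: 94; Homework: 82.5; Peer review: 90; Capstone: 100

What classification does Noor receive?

Outstanding

Discussion score 52.5 ≥ 45: minimum met.
Weighted total:
  Portfolio 58.5 × 0.05 = 2.925
  Discussion 52.5 × 0.12 = 6.3
  Term paper 94 × 0.24 = 22.56
  Homework 82.5 × 0.37 = 30.525
  Peer review 90 × 0.15 = 13.5
  Capstone 100 × 0.07 = 7
Sum = 82.81
82.81 ≥ 82 → Outstanding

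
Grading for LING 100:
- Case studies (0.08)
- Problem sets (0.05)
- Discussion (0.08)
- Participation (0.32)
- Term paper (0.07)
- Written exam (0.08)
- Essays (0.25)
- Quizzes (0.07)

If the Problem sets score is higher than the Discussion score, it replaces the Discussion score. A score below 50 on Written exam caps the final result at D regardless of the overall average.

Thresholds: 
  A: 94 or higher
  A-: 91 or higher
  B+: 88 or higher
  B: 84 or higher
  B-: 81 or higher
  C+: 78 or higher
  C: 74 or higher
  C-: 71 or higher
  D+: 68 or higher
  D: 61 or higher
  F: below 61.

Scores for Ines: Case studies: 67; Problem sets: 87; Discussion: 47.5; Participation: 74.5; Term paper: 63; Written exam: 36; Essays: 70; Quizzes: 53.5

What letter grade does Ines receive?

Problem sets (87) > Discussion (47.5), so Discussion counts as 87.
Written exam score 36 < 50: minimum not met.
Weighted total:
  Case studies 67 × 0.08 = 5.36
  Problem sets 87 × 0.05 = 4.35
  Discussion 87 × 0.08 = 6.96
  Participation 74.5 × 0.32 = 23.84
  Term paper 63 × 0.07 = 4.41
  Written exam 36 × 0.08 = 2.88
  Essays 70 × 0.25 = 17.5
  Quizzes 53.5 × 0.07 = 3.745
Sum = 69.045
69.045 would be D+; cap at D applies → D.

D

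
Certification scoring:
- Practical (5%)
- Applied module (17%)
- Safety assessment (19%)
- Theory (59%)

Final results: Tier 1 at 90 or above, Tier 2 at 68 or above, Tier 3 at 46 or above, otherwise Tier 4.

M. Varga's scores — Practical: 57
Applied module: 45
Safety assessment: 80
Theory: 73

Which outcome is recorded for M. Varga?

Tier 2

Weighted total:
  Practical 57 × 0.05 = 2.85
  Applied module 45 × 0.17 = 7.65
  Safety assessment 80 × 0.19 = 15.2
  Theory 73 × 0.59 = 43.07
Sum = 68.77
68.77 is ≥ 68 and < 90 → Tier 2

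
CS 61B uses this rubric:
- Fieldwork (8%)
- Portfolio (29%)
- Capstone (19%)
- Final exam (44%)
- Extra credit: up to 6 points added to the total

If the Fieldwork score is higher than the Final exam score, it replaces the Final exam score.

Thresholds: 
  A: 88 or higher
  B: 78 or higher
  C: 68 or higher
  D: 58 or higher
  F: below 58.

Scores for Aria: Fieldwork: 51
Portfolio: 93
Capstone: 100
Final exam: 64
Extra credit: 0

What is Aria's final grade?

Fieldwork (51) ≤ Final exam (64), so Final exam stays at 64.
Weighted total:
  Fieldwork 51 × 0.08 = 4.08
  Portfolio 93 × 0.29 = 26.97
  Capstone 100 × 0.19 = 19
  Final exam 64 × 0.44 = 28.16
Sum = 78.21
Extra credit: 78.21 + 0 = 78.21
78.21 is ≥ 78 and < 88 → B

B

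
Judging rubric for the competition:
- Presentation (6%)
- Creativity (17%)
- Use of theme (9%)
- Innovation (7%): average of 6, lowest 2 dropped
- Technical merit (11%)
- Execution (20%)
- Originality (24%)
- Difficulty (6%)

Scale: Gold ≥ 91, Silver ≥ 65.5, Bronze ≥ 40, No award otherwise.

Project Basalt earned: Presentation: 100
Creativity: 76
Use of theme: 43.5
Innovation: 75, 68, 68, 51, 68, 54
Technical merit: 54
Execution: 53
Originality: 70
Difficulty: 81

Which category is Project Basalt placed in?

Silver

Innovation: drop 51, 54 → average of remaining 4 = 279/4 = 69.75
Weighted total:
  Presentation 100 × 0.06 = 6
  Creativity 76 × 0.17 = 12.92
  Use of theme 43.5 × 0.09 = 3.915
  Innovation 69.75 × 0.07 = 4.8825
  Technical merit 54 × 0.11 = 5.94
  Execution 53 × 0.2 = 10.6
  Originality 70 × 0.24 = 16.8
  Difficulty 81 × 0.06 = 4.86
Sum = 65.9175
65.9175 is ≥ 65.5 and < 91 → Silver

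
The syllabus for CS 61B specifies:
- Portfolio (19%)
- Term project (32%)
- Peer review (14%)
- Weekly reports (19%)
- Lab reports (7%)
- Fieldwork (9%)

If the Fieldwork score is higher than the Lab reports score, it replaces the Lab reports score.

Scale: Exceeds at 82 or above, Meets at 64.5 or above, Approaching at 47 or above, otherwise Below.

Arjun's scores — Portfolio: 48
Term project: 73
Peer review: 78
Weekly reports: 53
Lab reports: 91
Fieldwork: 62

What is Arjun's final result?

Meets

Fieldwork (62) ≤ Lab reports (91), so Lab reports stays at 91.
Weighted total:
  Portfolio 48 × 0.19 = 9.12
  Term project 73 × 0.32 = 23.36
  Peer review 78 × 0.14 = 10.92
  Weekly reports 53 × 0.19 = 10.07
  Lab reports 91 × 0.07 = 6.37
  Fieldwork 62 × 0.09 = 5.58
Sum = 65.42
65.42 is ≥ 64.5 and < 82 → Meets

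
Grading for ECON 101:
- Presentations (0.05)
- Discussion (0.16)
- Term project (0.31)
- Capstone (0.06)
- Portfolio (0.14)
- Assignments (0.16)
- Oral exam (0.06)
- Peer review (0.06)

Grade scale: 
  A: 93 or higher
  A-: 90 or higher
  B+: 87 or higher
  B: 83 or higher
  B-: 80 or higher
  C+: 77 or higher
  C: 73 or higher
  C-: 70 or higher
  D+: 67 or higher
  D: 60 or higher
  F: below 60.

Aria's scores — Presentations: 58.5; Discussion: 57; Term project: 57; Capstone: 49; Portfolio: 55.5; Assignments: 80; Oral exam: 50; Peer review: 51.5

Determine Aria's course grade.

Weighted total:
  Presentations 58.5 × 0.05 = 2.925
  Discussion 57 × 0.16 = 9.12
  Term project 57 × 0.31 = 17.67
  Capstone 49 × 0.06 = 2.94
  Portfolio 55.5 × 0.14 = 7.77
  Assignments 80 × 0.16 = 12.8
  Oral exam 50 × 0.06 = 3
  Peer review 51.5 × 0.06 = 3.09
Sum = 59.315
59.315 < 60 → F

F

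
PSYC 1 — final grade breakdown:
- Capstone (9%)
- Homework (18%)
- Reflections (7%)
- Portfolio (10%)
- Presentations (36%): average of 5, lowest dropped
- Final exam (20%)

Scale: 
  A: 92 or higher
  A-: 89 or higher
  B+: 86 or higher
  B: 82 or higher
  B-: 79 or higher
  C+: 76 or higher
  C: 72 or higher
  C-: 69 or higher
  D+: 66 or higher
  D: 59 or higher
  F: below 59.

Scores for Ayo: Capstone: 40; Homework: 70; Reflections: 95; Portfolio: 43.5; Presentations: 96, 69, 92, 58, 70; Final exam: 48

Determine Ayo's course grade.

Presentations: drop 58 → average of remaining 4 = 327/4 = 81.75
Weighted total:
  Capstone 40 × 0.09 = 3.6
  Homework 70 × 0.18 = 12.6
  Reflections 95 × 0.07 = 6.65
  Portfolio 43.5 × 0.1 = 4.35
  Presentations 81.75 × 0.36 = 29.43
  Final exam 48 × 0.2 = 9.6
Sum = 66.23
66.23 is ≥ 66 and < 69 → D+

D+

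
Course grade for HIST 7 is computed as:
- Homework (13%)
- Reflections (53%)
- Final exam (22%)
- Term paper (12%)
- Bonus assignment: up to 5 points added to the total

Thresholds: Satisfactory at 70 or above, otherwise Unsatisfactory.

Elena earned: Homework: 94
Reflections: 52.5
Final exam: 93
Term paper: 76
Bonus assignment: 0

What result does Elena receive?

Weighted total:
  Homework 94 × 0.13 = 12.22
  Reflections 52.5 × 0.53 = 27.825
  Final exam 93 × 0.22 = 20.46
  Term paper 76 × 0.12 = 9.12
Sum = 69.625
Bonus assignment: 69.625 + 0 = 69.625
69.625 < 70 → Unsatisfactory

Unsatisfactory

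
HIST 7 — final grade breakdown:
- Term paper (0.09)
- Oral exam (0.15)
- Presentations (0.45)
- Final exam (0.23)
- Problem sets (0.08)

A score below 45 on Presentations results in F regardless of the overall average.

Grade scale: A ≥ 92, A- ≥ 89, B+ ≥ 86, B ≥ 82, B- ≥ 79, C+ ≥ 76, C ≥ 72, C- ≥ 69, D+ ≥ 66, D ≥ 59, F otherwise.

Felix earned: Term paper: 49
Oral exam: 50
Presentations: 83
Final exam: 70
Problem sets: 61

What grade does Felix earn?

C-

Presentations score 83 ≥ 45: minimum met.
Weighted total:
  Term paper 49 × 0.09 = 4.41
  Oral exam 50 × 0.15 = 7.5
  Presentations 83 × 0.45 = 37.35
  Final exam 70 × 0.23 = 16.1
  Problem sets 61 × 0.08 = 4.88
Sum = 70.24
70.24 is ≥ 69 and < 72 → C-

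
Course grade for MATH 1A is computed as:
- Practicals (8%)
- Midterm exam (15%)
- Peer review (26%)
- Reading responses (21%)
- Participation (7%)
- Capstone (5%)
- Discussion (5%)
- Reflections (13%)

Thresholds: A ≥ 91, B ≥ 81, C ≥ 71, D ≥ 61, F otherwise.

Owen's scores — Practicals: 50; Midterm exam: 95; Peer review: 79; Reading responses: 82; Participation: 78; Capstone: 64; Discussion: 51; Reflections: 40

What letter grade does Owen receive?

Weighted total:
  Practicals 50 × 0.08 = 4
  Midterm exam 95 × 0.15 = 14.25
  Peer review 79 × 0.26 = 20.54
  Reading responses 82 × 0.21 = 17.22
  Participation 78 × 0.07 = 5.46
  Capstone 64 × 0.05 = 3.2
  Discussion 51 × 0.05 = 2.55
  Reflections 40 × 0.13 = 5.2
Sum = 72.42
72.42 is ≥ 71 and < 81 → C

C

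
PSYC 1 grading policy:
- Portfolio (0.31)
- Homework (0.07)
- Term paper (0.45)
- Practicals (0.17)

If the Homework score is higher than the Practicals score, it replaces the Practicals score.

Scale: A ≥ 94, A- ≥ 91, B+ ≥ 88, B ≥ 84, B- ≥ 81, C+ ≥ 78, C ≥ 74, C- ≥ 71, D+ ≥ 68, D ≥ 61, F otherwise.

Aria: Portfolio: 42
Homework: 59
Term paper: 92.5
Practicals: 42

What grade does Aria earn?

Homework (59) > Practicals (42), so Practicals counts as 59.
Weighted total:
  Portfolio 42 × 0.31 = 13.02
  Homework 59 × 0.07 = 4.13
  Term paper 92.5 × 0.45 = 41.625
  Practicals 59 × 0.17 = 10.03
Sum = 68.805
68.805 is ≥ 68 and < 71 → D+

D+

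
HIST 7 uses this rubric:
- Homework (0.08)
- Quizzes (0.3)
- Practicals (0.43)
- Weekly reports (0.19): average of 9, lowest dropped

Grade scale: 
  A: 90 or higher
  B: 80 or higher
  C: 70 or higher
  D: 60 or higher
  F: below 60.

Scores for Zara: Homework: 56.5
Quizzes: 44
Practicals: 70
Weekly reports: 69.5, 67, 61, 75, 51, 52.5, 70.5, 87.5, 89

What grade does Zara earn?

Weekly reports: drop 51 → average of remaining 8 = 572/8 = 71.5
Weighted total:
  Homework 56.5 × 0.08 = 4.52
  Quizzes 44 × 0.3 = 13.2
  Practicals 70 × 0.43 = 30.1
  Weekly reports 71.5 × 0.19 = 13.585
Sum = 61.405
61.405 is ≥ 60 and < 70 → D

D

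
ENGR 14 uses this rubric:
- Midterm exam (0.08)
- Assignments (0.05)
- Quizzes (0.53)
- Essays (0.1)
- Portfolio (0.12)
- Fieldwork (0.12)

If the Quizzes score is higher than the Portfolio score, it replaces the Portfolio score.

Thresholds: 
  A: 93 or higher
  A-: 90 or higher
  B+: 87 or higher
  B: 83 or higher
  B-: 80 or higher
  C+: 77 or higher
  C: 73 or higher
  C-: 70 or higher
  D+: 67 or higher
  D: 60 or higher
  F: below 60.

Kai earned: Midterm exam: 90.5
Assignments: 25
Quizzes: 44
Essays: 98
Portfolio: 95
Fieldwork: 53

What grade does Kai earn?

F

Quizzes (44) ≤ Portfolio (95), so Portfolio stays at 95.
Weighted total:
  Midterm exam 90.5 × 0.08 = 7.24
  Assignments 25 × 0.05 = 1.25
  Quizzes 44 × 0.53 = 23.32
  Essays 98 × 0.1 = 9.8
  Portfolio 95 × 0.12 = 11.4
  Fieldwork 53 × 0.12 = 6.36
Sum = 59.37
59.37 < 60 → F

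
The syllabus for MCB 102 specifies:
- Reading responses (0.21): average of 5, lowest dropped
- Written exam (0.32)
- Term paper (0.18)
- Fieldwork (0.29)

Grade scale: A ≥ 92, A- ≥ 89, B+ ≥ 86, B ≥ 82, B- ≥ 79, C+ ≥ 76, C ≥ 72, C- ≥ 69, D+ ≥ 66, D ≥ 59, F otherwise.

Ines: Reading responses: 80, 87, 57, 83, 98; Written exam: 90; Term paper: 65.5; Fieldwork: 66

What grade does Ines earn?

Reading responses: drop 57 → average of remaining 4 = 348/4 = 87
Weighted total:
  Reading responses 87 × 0.21 = 18.27
  Written exam 90 × 0.32 = 28.8
  Term paper 65.5 × 0.18 = 11.79
  Fieldwork 66 × 0.29 = 19.14
Sum = 78
78 is ≥ 76 and < 79 → C+

C+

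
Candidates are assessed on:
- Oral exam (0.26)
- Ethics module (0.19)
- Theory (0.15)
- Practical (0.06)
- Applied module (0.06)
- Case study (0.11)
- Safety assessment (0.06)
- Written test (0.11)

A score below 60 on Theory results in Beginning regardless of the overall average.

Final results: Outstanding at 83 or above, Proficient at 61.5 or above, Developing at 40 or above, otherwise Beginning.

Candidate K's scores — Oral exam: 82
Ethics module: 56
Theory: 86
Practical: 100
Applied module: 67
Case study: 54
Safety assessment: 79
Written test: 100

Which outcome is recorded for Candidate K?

Theory score 86 ≥ 60: minimum met.
Weighted total:
  Oral exam 82 × 0.26 = 21.32
  Ethics module 56 × 0.19 = 10.64
  Theory 86 × 0.15 = 12.9
  Practical 100 × 0.06 = 6
  Applied module 67 × 0.06 = 4.02
  Case study 54 × 0.11 = 5.94
  Safety assessment 79 × 0.06 = 4.74
  Written test 100 × 0.11 = 11
Sum = 76.56
76.56 is ≥ 61.5 and < 83 → Proficient

Proficient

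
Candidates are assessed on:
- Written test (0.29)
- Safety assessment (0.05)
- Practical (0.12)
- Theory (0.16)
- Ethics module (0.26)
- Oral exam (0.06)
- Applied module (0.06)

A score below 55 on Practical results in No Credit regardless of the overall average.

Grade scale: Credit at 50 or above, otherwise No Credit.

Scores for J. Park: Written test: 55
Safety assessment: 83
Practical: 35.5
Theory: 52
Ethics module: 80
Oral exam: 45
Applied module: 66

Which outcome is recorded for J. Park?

Practical score 35.5 < 55: minimum not met.
Weighted total:
  Written test 55 × 0.29 = 15.95
  Safety assessment 83 × 0.05 = 4.15
  Practical 35.5 × 0.12 = 4.26
  Theory 52 × 0.16 = 8.32
  Ethics module 80 × 0.26 = 20.8
  Oral exam 45 × 0.06 = 2.7
  Applied module 66 × 0.06 = 3.96
Sum = 60.14
Because the Practical minimum was not met, the result is No Credit.

No Credit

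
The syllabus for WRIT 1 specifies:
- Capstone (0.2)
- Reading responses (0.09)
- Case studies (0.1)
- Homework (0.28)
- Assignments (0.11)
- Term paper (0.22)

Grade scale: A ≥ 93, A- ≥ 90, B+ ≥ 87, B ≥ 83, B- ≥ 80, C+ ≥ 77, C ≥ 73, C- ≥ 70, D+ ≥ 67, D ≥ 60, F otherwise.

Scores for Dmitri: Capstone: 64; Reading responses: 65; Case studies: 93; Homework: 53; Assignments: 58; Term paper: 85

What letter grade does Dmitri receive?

Weighted total:
  Capstone 64 × 0.2 = 12.8
  Reading responses 65 × 0.09 = 5.85
  Case studies 93 × 0.1 = 9.3
  Homework 53 × 0.28 = 14.84
  Assignments 58 × 0.11 = 6.38
  Term paper 85 × 0.22 = 18.7
Sum = 67.87
67.87 is ≥ 67 and < 70 → D+

D+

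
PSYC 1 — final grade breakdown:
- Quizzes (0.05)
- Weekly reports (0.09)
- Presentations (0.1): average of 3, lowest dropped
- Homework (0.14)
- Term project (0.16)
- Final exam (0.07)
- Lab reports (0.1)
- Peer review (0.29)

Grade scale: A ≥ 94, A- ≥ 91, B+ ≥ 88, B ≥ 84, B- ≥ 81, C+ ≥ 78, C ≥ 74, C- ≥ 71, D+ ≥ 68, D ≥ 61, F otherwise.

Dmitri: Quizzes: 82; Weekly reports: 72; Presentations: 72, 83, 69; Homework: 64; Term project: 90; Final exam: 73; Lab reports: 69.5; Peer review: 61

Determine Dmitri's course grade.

C-

Presentations: drop 69 → average of remaining 2 = 155/2 = 77.5
Weighted total:
  Quizzes 82 × 0.05 = 4.1
  Weekly reports 72 × 0.09 = 6.48
  Presentations 77.5 × 0.1 = 7.75
  Homework 64 × 0.14 = 8.96
  Term project 90 × 0.16 = 14.4
  Final exam 73 × 0.07 = 5.11
  Lab reports 69.5 × 0.1 = 6.95
  Peer review 61 × 0.29 = 17.69
Sum = 71.44
71.44 is ≥ 71 and < 74 → C-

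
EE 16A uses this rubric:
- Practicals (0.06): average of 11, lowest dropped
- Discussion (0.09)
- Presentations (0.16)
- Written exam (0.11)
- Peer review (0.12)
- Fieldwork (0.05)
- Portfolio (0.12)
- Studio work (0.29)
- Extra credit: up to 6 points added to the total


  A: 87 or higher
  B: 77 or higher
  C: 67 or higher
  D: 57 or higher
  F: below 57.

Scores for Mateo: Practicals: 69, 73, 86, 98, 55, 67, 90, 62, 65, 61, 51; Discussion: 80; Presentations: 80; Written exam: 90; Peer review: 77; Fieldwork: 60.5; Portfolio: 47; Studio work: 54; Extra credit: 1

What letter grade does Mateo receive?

C

Practicals: drop 51 → average of remaining 10 = 726/10 = 72.6
Weighted total:
  Practicals 72.6 × 0.06 = 4.356
  Discussion 80 × 0.09 = 7.2
  Presentations 80 × 0.16 = 12.8
  Written exam 90 × 0.11 = 9.9
  Peer review 77 × 0.12 = 9.24
  Fieldwork 60.5 × 0.05 = 3.025
  Portfolio 47 × 0.12 = 5.64
  Studio work 54 × 0.29 = 15.66
Sum = 67.821
Extra credit: 67.821 + 1 = 68.821
68.821 is ≥ 67 and < 77 → C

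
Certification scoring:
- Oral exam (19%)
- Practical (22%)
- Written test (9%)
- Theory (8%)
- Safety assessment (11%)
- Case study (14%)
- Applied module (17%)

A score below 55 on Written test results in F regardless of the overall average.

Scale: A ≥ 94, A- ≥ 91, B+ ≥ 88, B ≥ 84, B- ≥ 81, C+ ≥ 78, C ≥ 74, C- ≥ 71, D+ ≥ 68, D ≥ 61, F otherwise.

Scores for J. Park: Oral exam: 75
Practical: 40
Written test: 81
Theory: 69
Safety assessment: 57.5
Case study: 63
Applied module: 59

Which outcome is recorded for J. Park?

Written test score 81 ≥ 55: minimum met.
Weighted total:
  Oral exam 75 × 0.19 = 14.25
  Practical 40 × 0.22 = 8.8
  Written test 81 × 0.09 = 7.29
  Theory 69 × 0.08 = 5.52
  Safety assessment 57.5 × 0.11 = 6.325
  Case study 63 × 0.14 = 8.82
  Applied module 59 × 0.17 = 10.03
Sum = 61.035
61.035 is ≥ 61 and < 68 → D

D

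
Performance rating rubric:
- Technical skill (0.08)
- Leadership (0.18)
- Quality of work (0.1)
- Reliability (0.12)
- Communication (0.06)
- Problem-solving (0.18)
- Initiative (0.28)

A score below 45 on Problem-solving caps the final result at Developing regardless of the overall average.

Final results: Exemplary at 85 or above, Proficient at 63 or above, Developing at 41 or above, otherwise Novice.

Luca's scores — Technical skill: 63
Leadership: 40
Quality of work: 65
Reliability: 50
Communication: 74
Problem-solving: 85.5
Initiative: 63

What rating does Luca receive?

Problem-solving score 85.5 ≥ 45: minimum met.
Weighted total:
  Technical skill 63 × 0.08 = 5.04
  Leadership 40 × 0.18 = 7.2
  Quality of work 65 × 0.1 = 6.5
  Reliability 50 × 0.12 = 6
  Communication 74 × 0.06 = 4.44
  Problem-solving 85.5 × 0.18 = 15.39
  Initiative 63 × 0.28 = 17.64
Sum = 62.21
62.21 is ≥ 41 and < 63 → Developing

Developing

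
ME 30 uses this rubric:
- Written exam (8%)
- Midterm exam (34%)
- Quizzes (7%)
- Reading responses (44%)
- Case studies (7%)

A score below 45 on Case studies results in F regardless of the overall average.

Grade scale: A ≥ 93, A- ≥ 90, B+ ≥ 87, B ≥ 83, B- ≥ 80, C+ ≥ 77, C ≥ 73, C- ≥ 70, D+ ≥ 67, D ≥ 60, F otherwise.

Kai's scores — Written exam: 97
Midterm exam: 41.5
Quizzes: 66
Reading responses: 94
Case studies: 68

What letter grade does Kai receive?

C-

Case studies score 68 ≥ 45: minimum met.
Weighted total:
  Written exam 97 × 0.08 = 7.76
  Midterm exam 41.5 × 0.34 = 14.11
  Quizzes 66 × 0.07 = 4.62
  Reading responses 94 × 0.44 = 41.36
  Case studies 68 × 0.07 = 4.76
Sum = 72.61
72.61 is ≥ 70 and < 73 → C-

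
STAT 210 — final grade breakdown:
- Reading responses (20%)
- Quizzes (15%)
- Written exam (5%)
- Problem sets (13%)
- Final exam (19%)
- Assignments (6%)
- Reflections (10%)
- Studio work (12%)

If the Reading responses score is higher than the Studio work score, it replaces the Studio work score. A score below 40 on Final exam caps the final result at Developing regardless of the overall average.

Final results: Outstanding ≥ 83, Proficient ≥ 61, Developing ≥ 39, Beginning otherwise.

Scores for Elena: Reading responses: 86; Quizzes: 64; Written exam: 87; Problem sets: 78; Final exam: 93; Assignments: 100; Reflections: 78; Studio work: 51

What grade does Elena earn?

Outstanding

Reading responses (86) > Studio work (51), so Studio work counts as 86.
Final exam score 93 ≥ 40: minimum met.
Weighted total:
  Reading responses 86 × 0.2 = 17.2
  Quizzes 64 × 0.15 = 9.6
  Written exam 87 × 0.05 = 4.35
  Problem sets 78 × 0.13 = 10.14
  Final exam 93 × 0.19 = 17.67
  Assignments 100 × 0.06 = 6
  Reflections 78 × 0.1 = 7.8
  Studio work 86 × 0.12 = 10.32
Sum = 83.08
83.08 ≥ 83 → Outstanding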